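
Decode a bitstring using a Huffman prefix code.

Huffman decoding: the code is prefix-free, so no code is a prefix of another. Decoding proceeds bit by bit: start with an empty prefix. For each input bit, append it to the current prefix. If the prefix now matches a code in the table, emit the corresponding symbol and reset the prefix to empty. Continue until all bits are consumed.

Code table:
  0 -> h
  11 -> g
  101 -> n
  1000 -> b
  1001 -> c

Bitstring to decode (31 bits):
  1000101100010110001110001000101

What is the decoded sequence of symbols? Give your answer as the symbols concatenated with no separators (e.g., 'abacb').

Answer: bnbnbgbbn

Derivation:
Bit 0: prefix='1' (no match yet)
Bit 1: prefix='10' (no match yet)
Bit 2: prefix='100' (no match yet)
Bit 3: prefix='1000' -> emit 'b', reset
Bit 4: prefix='1' (no match yet)
Bit 5: prefix='10' (no match yet)
Bit 6: prefix='101' -> emit 'n', reset
Bit 7: prefix='1' (no match yet)
Bit 8: prefix='10' (no match yet)
Bit 9: prefix='100' (no match yet)
Bit 10: prefix='1000' -> emit 'b', reset
Bit 11: prefix='1' (no match yet)
Bit 12: prefix='10' (no match yet)
Bit 13: prefix='101' -> emit 'n', reset
Bit 14: prefix='1' (no match yet)
Bit 15: prefix='10' (no match yet)
Bit 16: prefix='100' (no match yet)
Bit 17: prefix='1000' -> emit 'b', reset
Bit 18: prefix='1' (no match yet)
Bit 19: prefix='11' -> emit 'g', reset
Bit 20: prefix='1' (no match yet)
Bit 21: prefix='10' (no match yet)
Bit 22: prefix='100' (no match yet)
Bit 23: prefix='1000' -> emit 'b', reset
Bit 24: prefix='1' (no match yet)
Bit 25: prefix='10' (no match yet)
Bit 26: prefix='100' (no match yet)
Bit 27: prefix='1000' -> emit 'b', reset
Bit 28: prefix='1' (no match yet)
Bit 29: prefix='10' (no match yet)
Bit 30: prefix='101' -> emit 'n', reset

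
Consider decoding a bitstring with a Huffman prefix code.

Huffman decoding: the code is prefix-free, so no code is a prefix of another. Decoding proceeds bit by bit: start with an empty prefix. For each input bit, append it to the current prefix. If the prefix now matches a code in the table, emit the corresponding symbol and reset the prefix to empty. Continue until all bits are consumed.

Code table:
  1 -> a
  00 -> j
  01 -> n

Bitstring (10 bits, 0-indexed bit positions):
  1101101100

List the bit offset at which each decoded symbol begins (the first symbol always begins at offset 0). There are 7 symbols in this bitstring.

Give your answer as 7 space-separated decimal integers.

Bit 0: prefix='1' -> emit 'a', reset
Bit 1: prefix='1' -> emit 'a', reset
Bit 2: prefix='0' (no match yet)
Bit 3: prefix='01' -> emit 'n', reset
Bit 4: prefix='1' -> emit 'a', reset
Bit 5: prefix='0' (no match yet)
Bit 6: prefix='01' -> emit 'n', reset
Bit 7: prefix='1' -> emit 'a', reset
Bit 8: prefix='0' (no match yet)
Bit 9: prefix='00' -> emit 'j', reset

Answer: 0 1 2 4 5 7 8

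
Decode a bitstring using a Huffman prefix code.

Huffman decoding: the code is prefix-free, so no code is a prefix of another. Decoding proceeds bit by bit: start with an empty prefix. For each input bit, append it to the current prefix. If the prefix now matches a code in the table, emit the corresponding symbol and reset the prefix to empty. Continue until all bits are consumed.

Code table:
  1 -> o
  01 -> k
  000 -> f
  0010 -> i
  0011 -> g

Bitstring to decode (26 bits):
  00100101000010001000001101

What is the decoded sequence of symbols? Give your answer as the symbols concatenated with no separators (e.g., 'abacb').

Bit 0: prefix='0' (no match yet)
Bit 1: prefix='00' (no match yet)
Bit 2: prefix='001' (no match yet)
Bit 3: prefix='0010' -> emit 'i', reset
Bit 4: prefix='0' (no match yet)
Bit 5: prefix='01' -> emit 'k', reset
Bit 6: prefix='0' (no match yet)
Bit 7: prefix='01' -> emit 'k', reset
Bit 8: prefix='0' (no match yet)
Bit 9: prefix='00' (no match yet)
Bit 10: prefix='000' -> emit 'f', reset
Bit 11: prefix='0' (no match yet)
Bit 12: prefix='01' -> emit 'k', reset
Bit 13: prefix='0' (no match yet)
Bit 14: prefix='00' (no match yet)
Bit 15: prefix='000' -> emit 'f', reset
Bit 16: prefix='1' -> emit 'o', reset
Bit 17: prefix='0' (no match yet)
Bit 18: prefix='00' (no match yet)
Bit 19: prefix='000' -> emit 'f', reset
Bit 20: prefix='0' (no match yet)
Bit 21: prefix='00' (no match yet)
Bit 22: prefix='001' (no match yet)
Bit 23: prefix='0011' -> emit 'g', reset
Bit 24: prefix='0' (no match yet)
Bit 25: prefix='01' -> emit 'k', reset

Answer: ikkfkfofgk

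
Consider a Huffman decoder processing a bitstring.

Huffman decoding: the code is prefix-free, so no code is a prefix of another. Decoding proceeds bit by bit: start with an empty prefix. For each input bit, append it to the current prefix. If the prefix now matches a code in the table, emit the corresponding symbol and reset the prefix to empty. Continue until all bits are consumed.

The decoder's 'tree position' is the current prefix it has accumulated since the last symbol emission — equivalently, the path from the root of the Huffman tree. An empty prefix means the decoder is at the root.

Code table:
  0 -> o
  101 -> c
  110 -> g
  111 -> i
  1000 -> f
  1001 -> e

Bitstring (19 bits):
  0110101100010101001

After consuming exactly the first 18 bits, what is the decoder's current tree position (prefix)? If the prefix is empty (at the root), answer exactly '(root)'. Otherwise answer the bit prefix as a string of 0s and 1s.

Answer: 100

Derivation:
Bit 0: prefix='0' -> emit 'o', reset
Bit 1: prefix='1' (no match yet)
Bit 2: prefix='11' (no match yet)
Bit 3: prefix='110' -> emit 'g', reset
Bit 4: prefix='1' (no match yet)
Bit 5: prefix='10' (no match yet)
Bit 6: prefix='101' -> emit 'c', reset
Bit 7: prefix='1' (no match yet)
Bit 8: prefix='10' (no match yet)
Bit 9: prefix='100' (no match yet)
Bit 10: prefix='1000' -> emit 'f', reset
Bit 11: prefix='1' (no match yet)
Bit 12: prefix='10' (no match yet)
Bit 13: prefix='101' -> emit 'c', reset
Bit 14: prefix='0' -> emit 'o', reset
Bit 15: prefix='1' (no match yet)
Bit 16: prefix='10' (no match yet)
Bit 17: prefix='100' (no match yet)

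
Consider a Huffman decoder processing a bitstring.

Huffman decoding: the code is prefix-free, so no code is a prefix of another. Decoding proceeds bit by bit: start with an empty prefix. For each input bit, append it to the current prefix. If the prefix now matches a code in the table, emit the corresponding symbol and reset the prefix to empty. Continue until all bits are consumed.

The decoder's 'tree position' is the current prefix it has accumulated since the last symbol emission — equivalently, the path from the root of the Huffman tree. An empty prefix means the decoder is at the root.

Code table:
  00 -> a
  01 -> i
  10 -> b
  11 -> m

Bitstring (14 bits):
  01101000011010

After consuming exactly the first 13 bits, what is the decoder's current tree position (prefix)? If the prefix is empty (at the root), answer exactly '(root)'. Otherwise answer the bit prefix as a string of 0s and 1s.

Answer: 1

Derivation:
Bit 0: prefix='0' (no match yet)
Bit 1: prefix='01' -> emit 'i', reset
Bit 2: prefix='1' (no match yet)
Bit 3: prefix='10' -> emit 'b', reset
Bit 4: prefix='1' (no match yet)
Bit 5: prefix='10' -> emit 'b', reset
Bit 6: prefix='0' (no match yet)
Bit 7: prefix='00' -> emit 'a', reset
Bit 8: prefix='0' (no match yet)
Bit 9: prefix='01' -> emit 'i', reset
Bit 10: prefix='1' (no match yet)
Bit 11: prefix='10' -> emit 'b', reset
Bit 12: prefix='1' (no match yet)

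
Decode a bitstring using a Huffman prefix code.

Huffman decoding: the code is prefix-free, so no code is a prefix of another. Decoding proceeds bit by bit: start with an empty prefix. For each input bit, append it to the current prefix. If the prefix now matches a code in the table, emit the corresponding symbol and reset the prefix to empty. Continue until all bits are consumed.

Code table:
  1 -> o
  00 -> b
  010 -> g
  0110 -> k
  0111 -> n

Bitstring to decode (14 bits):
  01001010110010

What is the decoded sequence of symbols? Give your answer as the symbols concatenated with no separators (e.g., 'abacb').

Bit 0: prefix='0' (no match yet)
Bit 1: prefix='01' (no match yet)
Bit 2: prefix='010' -> emit 'g', reset
Bit 3: prefix='0' (no match yet)
Bit 4: prefix='01' (no match yet)
Bit 5: prefix='010' -> emit 'g', reset
Bit 6: prefix='1' -> emit 'o', reset
Bit 7: prefix='0' (no match yet)
Bit 8: prefix='01' (no match yet)
Bit 9: prefix='011' (no match yet)
Bit 10: prefix='0110' -> emit 'k', reset
Bit 11: prefix='0' (no match yet)
Bit 12: prefix='01' (no match yet)
Bit 13: prefix='010' -> emit 'g', reset

Answer: ggokg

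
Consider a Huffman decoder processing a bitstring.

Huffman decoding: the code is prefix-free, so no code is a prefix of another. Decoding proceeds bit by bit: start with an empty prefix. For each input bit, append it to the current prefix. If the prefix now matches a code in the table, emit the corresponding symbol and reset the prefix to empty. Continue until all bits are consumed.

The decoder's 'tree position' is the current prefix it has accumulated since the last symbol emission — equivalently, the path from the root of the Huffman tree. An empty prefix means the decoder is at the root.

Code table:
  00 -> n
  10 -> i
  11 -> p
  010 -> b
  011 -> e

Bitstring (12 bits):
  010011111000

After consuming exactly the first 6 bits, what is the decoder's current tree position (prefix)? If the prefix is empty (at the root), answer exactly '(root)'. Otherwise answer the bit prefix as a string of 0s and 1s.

Bit 0: prefix='0' (no match yet)
Bit 1: prefix='01' (no match yet)
Bit 2: prefix='010' -> emit 'b', reset
Bit 3: prefix='0' (no match yet)
Bit 4: prefix='01' (no match yet)
Bit 5: prefix='011' -> emit 'e', reset

Answer: (root)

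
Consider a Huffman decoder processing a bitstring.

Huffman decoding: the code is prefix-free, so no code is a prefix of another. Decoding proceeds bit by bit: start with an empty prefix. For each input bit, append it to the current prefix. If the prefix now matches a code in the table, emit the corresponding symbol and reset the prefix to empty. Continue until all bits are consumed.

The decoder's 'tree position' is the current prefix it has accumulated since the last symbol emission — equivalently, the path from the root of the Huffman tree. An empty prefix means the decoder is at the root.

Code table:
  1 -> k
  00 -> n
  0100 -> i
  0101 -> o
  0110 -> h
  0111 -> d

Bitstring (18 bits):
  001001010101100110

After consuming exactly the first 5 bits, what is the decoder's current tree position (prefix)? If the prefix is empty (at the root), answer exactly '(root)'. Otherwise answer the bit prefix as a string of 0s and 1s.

Answer: (root)

Derivation:
Bit 0: prefix='0' (no match yet)
Bit 1: prefix='00' -> emit 'n', reset
Bit 2: prefix='1' -> emit 'k', reset
Bit 3: prefix='0' (no match yet)
Bit 4: prefix='00' -> emit 'n', reset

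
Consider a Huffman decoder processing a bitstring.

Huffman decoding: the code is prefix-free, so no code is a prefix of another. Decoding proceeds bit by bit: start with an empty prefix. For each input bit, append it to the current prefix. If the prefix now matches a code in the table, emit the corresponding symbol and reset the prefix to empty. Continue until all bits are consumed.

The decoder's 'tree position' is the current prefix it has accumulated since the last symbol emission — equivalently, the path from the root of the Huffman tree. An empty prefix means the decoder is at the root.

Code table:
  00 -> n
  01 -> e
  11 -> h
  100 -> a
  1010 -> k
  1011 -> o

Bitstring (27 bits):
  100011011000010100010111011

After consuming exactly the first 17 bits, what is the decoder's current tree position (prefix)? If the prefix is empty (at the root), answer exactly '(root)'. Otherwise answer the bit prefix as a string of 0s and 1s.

Answer: (root)

Derivation:
Bit 0: prefix='1' (no match yet)
Bit 1: prefix='10' (no match yet)
Bit 2: prefix='100' -> emit 'a', reset
Bit 3: prefix='0' (no match yet)
Bit 4: prefix='01' -> emit 'e', reset
Bit 5: prefix='1' (no match yet)
Bit 6: prefix='10' (no match yet)
Bit 7: prefix='101' (no match yet)
Bit 8: prefix='1011' -> emit 'o', reset
Bit 9: prefix='0' (no match yet)
Bit 10: prefix='00' -> emit 'n', reset
Bit 11: prefix='0' (no match yet)
Bit 12: prefix='00' -> emit 'n', reset
Bit 13: prefix='1' (no match yet)
Bit 14: prefix='10' (no match yet)
Bit 15: prefix='101' (no match yet)
Bit 16: prefix='1010' -> emit 'k', reset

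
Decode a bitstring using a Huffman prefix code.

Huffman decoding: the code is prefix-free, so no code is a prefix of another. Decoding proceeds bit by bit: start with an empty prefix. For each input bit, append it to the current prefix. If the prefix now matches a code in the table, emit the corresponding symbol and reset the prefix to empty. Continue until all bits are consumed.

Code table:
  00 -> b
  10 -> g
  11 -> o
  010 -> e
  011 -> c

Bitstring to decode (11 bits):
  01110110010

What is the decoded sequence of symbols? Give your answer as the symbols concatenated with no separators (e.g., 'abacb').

Bit 0: prefix='0' (no match yet)
Bit 1: prefix='01' (no match yet)
Bit 2: prefix='011' -> emit 'c', reset
Bit 3: prefix='1' (no match yet)
Bit 4: prefix='10' -> emit 'g', reset
Bit 5: prefix='1' (no match yet)
Bit 6: prefix='11' -> emit 'o', reset
Bit 7: prefix='0' (no match yet)
Bit 8: prefix='00' -> emit 'b', reset
Bit 9: prefix='1' (no match yet)
Bit 10: prefix='10' -> emit 'g', reset

Answer: cgobg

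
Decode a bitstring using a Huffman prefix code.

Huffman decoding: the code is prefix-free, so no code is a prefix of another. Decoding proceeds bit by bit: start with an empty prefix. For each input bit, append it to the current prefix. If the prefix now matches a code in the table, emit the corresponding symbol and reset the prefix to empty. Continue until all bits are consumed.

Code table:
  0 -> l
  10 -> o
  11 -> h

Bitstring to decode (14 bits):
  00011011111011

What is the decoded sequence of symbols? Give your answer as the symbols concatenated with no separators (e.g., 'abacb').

Answer: lllhlhhoh

Derivation:
Bit 0: prefix='0' -> emit 'l', reset
Bit 1: prefix='0' -> emit 'l', reset
Bit 2: prefix='0' -> emit 'l', reset
Bit 3: prefix='1' (no match yet)
Bit 4: prefix='11' -> emit 'h', reset
Bit 5: prefix='0' -> emit 'l', reset
Bit 6: prefix='1' (no match yet)
Bit 7: prefix='11' -> emit 'h', reset
Bit 8: prefix='1' (no match yet)
Bit 9: prefix='11' -> emit 'h', reset
Bit 10: prefix='1' (no match yet)
Bit 11: prefix='10' -> emit 'o', reset
Bit 12: prefix='1' (no match yet)
Bit 13: prefix='11' -> emit 'h', reset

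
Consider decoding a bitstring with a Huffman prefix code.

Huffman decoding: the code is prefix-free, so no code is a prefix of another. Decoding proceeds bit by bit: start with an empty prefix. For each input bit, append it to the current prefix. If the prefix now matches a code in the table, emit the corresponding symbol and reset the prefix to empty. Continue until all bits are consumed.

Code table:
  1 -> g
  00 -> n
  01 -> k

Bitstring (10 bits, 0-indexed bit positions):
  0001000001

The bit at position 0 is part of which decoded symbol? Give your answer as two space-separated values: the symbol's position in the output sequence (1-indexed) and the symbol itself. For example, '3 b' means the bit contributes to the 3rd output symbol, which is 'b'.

Bit 0: prefix='0' (no match yet)
Bit 1: prefix='00' -> emit 'n', reset
Bit 2: prefix='0' (no match yet)
Bit 3: prefix='01' -> emit 'k', reset
Bit 4: prefix='0' (no match yet)

Answer: 1 n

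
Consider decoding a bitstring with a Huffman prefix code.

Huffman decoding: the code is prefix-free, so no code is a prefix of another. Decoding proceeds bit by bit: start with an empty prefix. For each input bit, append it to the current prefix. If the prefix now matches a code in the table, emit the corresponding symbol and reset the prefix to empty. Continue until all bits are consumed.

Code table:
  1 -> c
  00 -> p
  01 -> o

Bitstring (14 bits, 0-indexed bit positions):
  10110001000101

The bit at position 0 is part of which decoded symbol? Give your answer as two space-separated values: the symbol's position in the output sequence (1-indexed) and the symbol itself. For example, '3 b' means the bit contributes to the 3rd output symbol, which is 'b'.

Answer: 1 c

Derivation:
Bit 0: prefix='1' -> emit 'c', reset
Bit 1: prefix='0' (no match yet)
Bit 2: prefix='01' -> emit 'o', reset
Bit 3: prefix='1' -> emit 'c', reset
Bit 4: prefix='0' (no match yet)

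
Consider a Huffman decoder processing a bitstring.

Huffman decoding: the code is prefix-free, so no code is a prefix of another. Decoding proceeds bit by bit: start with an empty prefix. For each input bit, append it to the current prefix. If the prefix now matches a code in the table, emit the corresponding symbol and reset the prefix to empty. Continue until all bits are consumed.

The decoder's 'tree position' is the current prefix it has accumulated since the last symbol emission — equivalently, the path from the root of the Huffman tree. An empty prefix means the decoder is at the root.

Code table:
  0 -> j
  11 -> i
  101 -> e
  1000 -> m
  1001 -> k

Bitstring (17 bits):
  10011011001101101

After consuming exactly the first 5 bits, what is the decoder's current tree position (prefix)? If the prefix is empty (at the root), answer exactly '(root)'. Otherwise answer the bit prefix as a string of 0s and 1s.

Bit 0: prefix='1' (no match yet)
Bit 1: prefix='10' (no match yet)
Bit 2: prefix='100' (no match yet)
Bit 3: prefix='1001' -> emit 'k', reset
Bit 4: prefix='1' (no match yet)

Answer: 1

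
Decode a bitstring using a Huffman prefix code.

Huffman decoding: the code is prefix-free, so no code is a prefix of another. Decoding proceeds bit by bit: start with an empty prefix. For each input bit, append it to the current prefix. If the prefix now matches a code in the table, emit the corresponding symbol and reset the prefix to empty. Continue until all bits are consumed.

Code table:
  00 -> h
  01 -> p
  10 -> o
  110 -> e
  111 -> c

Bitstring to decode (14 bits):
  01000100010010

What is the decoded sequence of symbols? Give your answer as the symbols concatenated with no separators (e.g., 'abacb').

Answer: phphpho

Derivation:
Bit 0: prefix='0' (no match yet)
Bit 1: prefix='01' -> emit 'p', reset
Bit 2: prefix='0' (no match yet)
Bit 3: prefix='00' -> emit 'h', reset
Bit 4: prefix='0' (no match yet)
Bit 5: prefix='01' -> emit 'p', reset
Bit 6: prefix='0' (no match yet)
Bit 7: prefix='00' -> emit 'h', reset
Bit 8: prefix='0' (no match yet)
Bit 9: prefix='01' -> emit 'p', reset
Bit 10: prefix='0' (no match yet)
Bit 11: prefix='00' -> emit 'h', reset
Bit 12: prefix='1' (no match yet)
Bit 13: prefix='10' -> emit 'o', reset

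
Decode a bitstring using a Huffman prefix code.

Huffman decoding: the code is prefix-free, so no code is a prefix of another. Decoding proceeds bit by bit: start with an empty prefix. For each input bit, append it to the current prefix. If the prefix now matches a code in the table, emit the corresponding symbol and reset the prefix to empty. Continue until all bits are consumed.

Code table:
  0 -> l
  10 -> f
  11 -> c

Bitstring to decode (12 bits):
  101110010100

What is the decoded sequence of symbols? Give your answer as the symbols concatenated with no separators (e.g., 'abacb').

Bit 0: prefix='1' (no match yet)
Bit 1: prefix='10' -> emit 'f', reset
Bit 2: prefix='1' (no match yet)
Bit 3: prefix='11' -> emit 'c', reset
Bit 4: prefix='1' (no match yet)
Bit 5: prefix='10' -> emit 'f', reset
Bit 6: prefix='0' -> emit 'l', reset
Bit 7: prefix='1' (no match yet)
Bit 8: prefix='10' -> emit 'f', reset
Bit 9: prefix='1' (no match yet)
Bit 10: prefix='10' -> emit 'f', reset
Bit 11: prefix='0' -> emit 'l', reset

Answer: fcflffl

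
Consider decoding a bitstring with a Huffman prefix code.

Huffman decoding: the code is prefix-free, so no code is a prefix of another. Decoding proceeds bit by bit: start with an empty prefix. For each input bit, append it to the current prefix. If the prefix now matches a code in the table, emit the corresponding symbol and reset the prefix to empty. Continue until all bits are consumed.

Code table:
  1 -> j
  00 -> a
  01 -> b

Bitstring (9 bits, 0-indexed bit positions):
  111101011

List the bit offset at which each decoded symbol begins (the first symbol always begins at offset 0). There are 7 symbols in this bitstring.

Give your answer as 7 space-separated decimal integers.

Bit 0: prefix='1' -> emit 'j', reset
Bit 1: prefix='1' -> emit 'j', reset
Bit 2: prefix='1' -> emit 'j', reset
Bit 3: prefix='1' -> emit 'j', reset
Bit 4: prefix='0' (no match yet)
Bit 5: prefix='01' -> emit 'b', reset
Bit 6: prefix='0' (no match yet)
Bit 7: prefix='01' -> emit 'b', reset
Bit 8: prefix='1' -> emit 'j', reset

Answer: 0 1 2 3 4 6 8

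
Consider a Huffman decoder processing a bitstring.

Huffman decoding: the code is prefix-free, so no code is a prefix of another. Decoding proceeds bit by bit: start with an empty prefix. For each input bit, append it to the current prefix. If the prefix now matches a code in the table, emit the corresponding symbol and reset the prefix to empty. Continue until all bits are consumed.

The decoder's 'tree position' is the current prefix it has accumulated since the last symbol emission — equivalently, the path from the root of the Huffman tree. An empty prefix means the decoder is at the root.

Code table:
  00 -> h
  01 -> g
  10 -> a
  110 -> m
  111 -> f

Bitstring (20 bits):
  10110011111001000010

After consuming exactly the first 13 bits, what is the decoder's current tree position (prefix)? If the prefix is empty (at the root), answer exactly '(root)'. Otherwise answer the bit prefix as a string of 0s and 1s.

Answer: 0

Derivation:
Bit 0: prefix='1' (no match yet)
Bit 1: prefix='10' -> emit 'a', reset
Bit 2: prefix='1' (no match yet)
Bit 3: prefix='11' (no match yet)
Bit 4: prefix='110' -> emit 'm', reset
Bit 5: prefix='0' (no match yet)
Bit 6: prefix='01' -> emit 'g', reset
Bit 7: prefix='1' (no match yet)
Bit 8: prefix='11' (no match yet)
Bit 9: prefix='111' -> emit 'f', reset
Bit 10: prefix='1' (no match yet)
Bit 11: prefix='10' -> emit 'a', reset
Bit 12: prefix='0' (no match yet)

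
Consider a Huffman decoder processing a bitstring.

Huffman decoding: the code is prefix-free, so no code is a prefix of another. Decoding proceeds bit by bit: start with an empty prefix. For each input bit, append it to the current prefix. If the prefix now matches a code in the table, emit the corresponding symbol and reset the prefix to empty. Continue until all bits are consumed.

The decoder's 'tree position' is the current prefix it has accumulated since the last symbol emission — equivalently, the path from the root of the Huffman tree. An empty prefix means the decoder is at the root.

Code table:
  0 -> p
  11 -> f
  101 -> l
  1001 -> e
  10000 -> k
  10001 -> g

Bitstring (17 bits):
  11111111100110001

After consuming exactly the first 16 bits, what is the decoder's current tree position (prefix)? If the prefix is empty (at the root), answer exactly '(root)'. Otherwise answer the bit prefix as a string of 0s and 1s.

Bit 0: prefix='1' (no match yet)
Bit 1: prefix='11' -> emit 'f', reset
Bit 2: prefix='1' (no match yet)
Bit 3: prefix='11' -> emit 'f', reset
Bit 4: prefix='1' (no match yet)
Bit 5: prefix='11' -> emit 'f', reset
Bit 6: prefix='1' (no match yet)
Bit 7: prefix='11' -> emit 'f', reset
Bit 8: prefix='1' (no match yet)
Bit 9: prefix='10' (no match yet)
Bit 10: prefix='100' (no match yet)
Bit 11: prefix='1001' -> emit 'e', reset
Bit 12: prefix='1' (no match yet)
Bit 13: prefix='10' (no match yet)
Bit 14: prefix='100' (no match yet)
Bit 15: prefix='1000' (no match yet)

Answer: 1000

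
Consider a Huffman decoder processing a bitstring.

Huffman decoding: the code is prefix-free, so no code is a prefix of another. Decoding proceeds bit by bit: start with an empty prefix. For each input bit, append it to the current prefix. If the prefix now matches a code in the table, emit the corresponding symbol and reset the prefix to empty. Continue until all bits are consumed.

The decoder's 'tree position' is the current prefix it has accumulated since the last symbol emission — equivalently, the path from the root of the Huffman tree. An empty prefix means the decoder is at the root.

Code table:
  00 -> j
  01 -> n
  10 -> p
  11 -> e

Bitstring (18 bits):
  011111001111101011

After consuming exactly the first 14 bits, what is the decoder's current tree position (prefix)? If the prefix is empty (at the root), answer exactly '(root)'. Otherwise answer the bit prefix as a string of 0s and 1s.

Bit 0: prefix='0' (no match yet)
Bit 1: prefix='01' -> emit 'n', reset
Bit 2: prefix='1' (no match yet)
Bit 3: prefix='11' -> emit 'e', reset
Bit 4: prefix='1' (no match yet)
Bit 5: prefix='11' -> emit 'e', reset
Bit 6: prefix='0' (no match yet)
Bit 7: prefix='00' -> emit 'j', reset
Bit 8: prefix='1' (no match yet)
Bit 9: prefix='11' -> emit 'e', reset
Bit 10: prefix='1' (no match yet)
Bit 11: prefix='11' -> emit 'e', reset
Bit 12: prefix='1' (no match yet)
Bit 13: prefix='10' -> emit 'p', reset

Answer: (root)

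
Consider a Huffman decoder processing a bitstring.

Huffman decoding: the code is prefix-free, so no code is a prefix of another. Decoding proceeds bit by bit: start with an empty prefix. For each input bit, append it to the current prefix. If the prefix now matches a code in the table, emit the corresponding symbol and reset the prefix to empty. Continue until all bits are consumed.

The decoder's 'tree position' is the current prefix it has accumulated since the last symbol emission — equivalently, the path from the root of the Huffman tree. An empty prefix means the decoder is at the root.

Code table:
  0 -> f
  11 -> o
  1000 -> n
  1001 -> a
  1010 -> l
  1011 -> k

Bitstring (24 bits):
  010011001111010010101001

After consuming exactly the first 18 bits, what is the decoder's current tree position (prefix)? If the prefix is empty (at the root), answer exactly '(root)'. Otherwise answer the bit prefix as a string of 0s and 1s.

Answer: 10

Derivation:
Bit 0: prefix='0' -> emit 'f', reset
Bit 1: prefix='1' (no match yet)
Bit 2: prefix='10' (no match yet)
Bit 3: prefix='100' (no match yet)
Bit 4: prefix='1001' -> emit 'a', reset
Bit 5: prefix='1' (no match yet)
Bit 6: prefix='10' (no match yet)
Bit 7: prefix='100' (no match yet)
Bit 8: prefix='1001' -> emit 'a', reset
Bit 9: prefix='1' (no match yet)
Bit 10: prefix='11' -> emit 'o', reset
Bit 11: prefix='1' (no match yet)
Bit 12: prefix='10' (no match yet)
Bit 13: prefix='101' (no match yet)
Bit 14: prefix='1010' -> emit 'l', reset
Bit 15: prefix='0' -> emit 'f', reset
Bit 16: prefix='1' (no match yet)
Bit 17: prefix='10' (no match yet)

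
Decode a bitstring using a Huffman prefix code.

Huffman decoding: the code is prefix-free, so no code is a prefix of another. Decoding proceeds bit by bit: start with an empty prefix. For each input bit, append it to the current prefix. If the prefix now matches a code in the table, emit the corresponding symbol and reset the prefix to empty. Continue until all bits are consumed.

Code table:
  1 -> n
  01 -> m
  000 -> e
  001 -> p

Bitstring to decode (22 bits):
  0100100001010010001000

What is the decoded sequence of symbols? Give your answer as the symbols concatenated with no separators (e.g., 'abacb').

Answer: mpemmpene

Derivation:
Bit 0: prefix='0' (no match yet)
Bit 1: prefix='01' -> emit 'm', reset
Bit 2: prefix='0' (no match yet)
Bit 3: prefix='00' (no match yet)
Bit 4: prefix='001' -> emit 'p', reset
Bit 5: prefix='0' (no match yet)
Bit 6: prefix='00' (no match yet)
Bit 7: prefix='000' -> emit 'e', reset
Bit 8: prefix='0' (no match yet)
Bit 9: prefix='01' -> emit 'm', reset
Bit 10: prefix='0' (no match yet)
Bit 11: prefix='01' -> emit 'm', reset
Bit 12: prefix='0' (no match yet)
Bit 13: prefix='00' (no match yet)
Bit 14: prefix='001' -> emit 'p', reset
Bit 15: prefix='0' (no match yet)
Bit 16: prefix='00' (no match yet)
Bit 17: prefix='000' -> emit 'e', reset
Bit 18: prefix='1' -> emit 'n', reset
Bit 19: prefix='0' (no match yet)
Bit 20: prefix='00' (no match yet)
Bit 21: prefix='000' -> emit 'e', reset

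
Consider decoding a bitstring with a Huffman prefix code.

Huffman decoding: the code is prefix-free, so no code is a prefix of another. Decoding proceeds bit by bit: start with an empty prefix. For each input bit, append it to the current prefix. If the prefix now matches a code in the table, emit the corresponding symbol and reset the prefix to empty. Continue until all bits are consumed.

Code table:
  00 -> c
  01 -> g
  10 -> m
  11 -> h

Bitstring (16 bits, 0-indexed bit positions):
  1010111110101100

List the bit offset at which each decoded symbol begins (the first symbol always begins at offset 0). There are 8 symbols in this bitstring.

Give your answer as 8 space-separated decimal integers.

Bit 0: prefix='1' (no match yet)
Bit 1: prefix='10' -> emit 'm', reset
Bit 2: prefix='1' (no match yet)
Bit 3: prefix='10' -> emit 'm', reset
Bit 4: prefix='1' (no match yet)
Bit 5: prefix='11' -> emit 'h', reset
Bit 6: prefix='1' (no match yet)
Bit 7: prefix='11' -> emit 'h', reset
Bit 8: prefix='1' (no match yet)
Bit 9: prefix='10' -> emit 'm', reset
Bit 10: prefix='1' (no match yet)
Bit 11: prefix='10' -> emit 'm', reset
Bit 12: prefix='1' (no match yet)
Bit 13: prefix='11' -> emit 'h', reset
Bit 14: prefix='0' (no match yet)
Bit 15: prefix='00' -> emit 'c', reset

Answer: 0 2 4 6 8 10 12 14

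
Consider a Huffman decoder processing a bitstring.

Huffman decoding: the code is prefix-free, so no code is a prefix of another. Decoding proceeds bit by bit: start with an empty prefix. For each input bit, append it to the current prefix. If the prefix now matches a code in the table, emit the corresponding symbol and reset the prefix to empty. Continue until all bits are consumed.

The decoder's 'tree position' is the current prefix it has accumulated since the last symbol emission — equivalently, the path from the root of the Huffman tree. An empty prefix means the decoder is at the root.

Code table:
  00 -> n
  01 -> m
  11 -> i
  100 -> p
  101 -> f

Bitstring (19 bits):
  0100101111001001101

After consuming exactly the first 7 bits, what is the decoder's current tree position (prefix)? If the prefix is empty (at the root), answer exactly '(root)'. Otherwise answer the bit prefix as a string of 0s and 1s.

Bit 0: prefix='0' (no match yet)
Bit 1: prefix='01' -> emit 'm', reset
Bit 2: prefix='0' (no match yet)
Bit 3: prefix='00' -> emit 'n', reset
Bit 4: prefix='1' (no match yet)
Bit 5: prefix='10' (no match yet)
Bit 6: prefix='101' -> emit 'f', reset

Answer: (root)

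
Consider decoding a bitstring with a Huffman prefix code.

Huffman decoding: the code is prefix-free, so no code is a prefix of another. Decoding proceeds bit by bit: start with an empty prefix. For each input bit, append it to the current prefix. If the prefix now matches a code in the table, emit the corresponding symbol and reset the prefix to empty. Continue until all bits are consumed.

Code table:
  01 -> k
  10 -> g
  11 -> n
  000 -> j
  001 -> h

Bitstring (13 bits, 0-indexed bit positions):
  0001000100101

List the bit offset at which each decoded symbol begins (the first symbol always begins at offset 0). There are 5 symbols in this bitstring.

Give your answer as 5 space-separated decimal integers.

Bit 0: prefix='0' (no match yet)
Bit 1: prefix='00' (no match yet)
Bit 2: prefix='000' -> emit 'j', reset
Bit 3: prefix='1' (no match yet)
Bit 4: prefix='10' -> emit 'g', reset
Bit 5: prefix='0' (no match yet)
Bit 6: prefix='00' (no match yet)
Bit 7: prefix='001' -> emit 'h', reset
Bit 8: prefix='0' (no match yet)
Bit 9: prefix='00' (no match yet)
Bit 10: prefix='001' -> emit 'h', reset
Bit 11: prefix='0' (no match yet)
Bit 12: prefix='01' -> emit 'k', reset

Answer: 0 3 5 8 11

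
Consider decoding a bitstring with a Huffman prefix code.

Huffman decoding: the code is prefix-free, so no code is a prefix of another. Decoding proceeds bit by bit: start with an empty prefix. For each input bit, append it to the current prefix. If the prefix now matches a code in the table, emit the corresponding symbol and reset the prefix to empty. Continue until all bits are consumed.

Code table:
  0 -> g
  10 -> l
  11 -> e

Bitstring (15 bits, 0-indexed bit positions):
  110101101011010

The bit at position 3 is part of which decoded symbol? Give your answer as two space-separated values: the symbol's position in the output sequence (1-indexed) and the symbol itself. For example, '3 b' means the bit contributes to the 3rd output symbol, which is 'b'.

Bit 0: prefix='1' (no match yet)
Bit 1: prefix='11' -> emit 'e', reset
Bit 2: prefix='0' -> emit 'g', reset
Bit 3: prefix='1' (no match yet)
Bit 4: prefix='10' -> emit 'l', reset
Bit 5: prefix='1' (no match yet)
Bit 6: prefix='11' -> emit 'e', reset
Bit 7: prefix='0' -> emit 'g', reset

Answer: 3 l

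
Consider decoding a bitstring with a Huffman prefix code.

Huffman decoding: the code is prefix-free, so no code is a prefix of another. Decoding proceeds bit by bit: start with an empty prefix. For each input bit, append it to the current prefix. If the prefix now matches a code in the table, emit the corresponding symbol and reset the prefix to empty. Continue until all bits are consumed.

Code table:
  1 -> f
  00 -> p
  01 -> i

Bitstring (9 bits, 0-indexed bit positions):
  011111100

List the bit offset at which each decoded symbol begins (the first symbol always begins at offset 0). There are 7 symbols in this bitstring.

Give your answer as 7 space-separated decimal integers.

Bit 0: prefix='0' (no match yet)
Bit 1: prefix='01' -> emit 'i', reset
Bit 2: prefix='1' -> emit 'f', reset
Bit 3: prefix='1' -> emit 'f', reset
Bit 4: prefix='1' -> emit 'f', reset
Bit 5: prefix='1' -> emit 'f', reset
Bit 6: prefix='1' -> emit 'f', reset
Bit 7: prefix='0' (no match yet)
Bit 8: prefix='00' -> emit 'p', reset

Answer: 0 2 3 4 5 6 7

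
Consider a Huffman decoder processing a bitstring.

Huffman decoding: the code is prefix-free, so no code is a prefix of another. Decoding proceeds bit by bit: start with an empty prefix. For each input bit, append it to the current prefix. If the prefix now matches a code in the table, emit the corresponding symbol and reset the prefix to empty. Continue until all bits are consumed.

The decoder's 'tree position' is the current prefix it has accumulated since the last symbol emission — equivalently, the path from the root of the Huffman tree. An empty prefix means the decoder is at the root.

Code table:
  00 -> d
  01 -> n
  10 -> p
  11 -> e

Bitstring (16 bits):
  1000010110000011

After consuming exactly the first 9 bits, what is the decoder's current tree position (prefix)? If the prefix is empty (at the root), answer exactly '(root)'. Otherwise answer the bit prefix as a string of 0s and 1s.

Bit 0: prefix='1' (no match yet)
Bit 1: prefix='10' -> emit 'p', reset
Bit 2: prefix='0' (no match yet)
Bit 3: prefix='00' -> emit 'd', reset
Bit 4: prefix='0' (no match yet)
Bit 5: prefix='01' -> emit 'n', reset
Bit 6: prefix='0' (no match yet)
Bit 7: prefix='01' -> emit 'n', reset
Bit 8: prefix='1' (no match yet)

Answer: 1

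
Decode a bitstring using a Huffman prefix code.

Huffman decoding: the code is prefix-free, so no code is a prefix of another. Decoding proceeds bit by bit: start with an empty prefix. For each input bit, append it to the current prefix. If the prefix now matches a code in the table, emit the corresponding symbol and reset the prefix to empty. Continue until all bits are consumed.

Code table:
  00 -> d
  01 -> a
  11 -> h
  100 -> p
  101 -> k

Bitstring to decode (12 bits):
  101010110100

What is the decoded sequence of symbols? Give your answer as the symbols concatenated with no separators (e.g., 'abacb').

Answer: kaakd

Derivation:
Bit 0: prefix='1' (no match yet)
Bit 1: prefix='10' (no match yet)
Bit 2: prefix='101' -> emit 'k', reset
Bit 3: prefix='0' (no match yet)
Bit 4: prefix='01' -> emit 'a', reset
Bit 5: prefix='0' (no match yet)
Bit 6: prefix='01' -> emit 'a', reset
Bit 7: prefix='1' (no match yet)
Bit 8: prefix='10' (no match yet)
Bit 9: prefix='101' -> emit 'k', reset
Bit 10: prefix='0' (no match yet)
Bit 11: prefix='00' -> emit 'd', reset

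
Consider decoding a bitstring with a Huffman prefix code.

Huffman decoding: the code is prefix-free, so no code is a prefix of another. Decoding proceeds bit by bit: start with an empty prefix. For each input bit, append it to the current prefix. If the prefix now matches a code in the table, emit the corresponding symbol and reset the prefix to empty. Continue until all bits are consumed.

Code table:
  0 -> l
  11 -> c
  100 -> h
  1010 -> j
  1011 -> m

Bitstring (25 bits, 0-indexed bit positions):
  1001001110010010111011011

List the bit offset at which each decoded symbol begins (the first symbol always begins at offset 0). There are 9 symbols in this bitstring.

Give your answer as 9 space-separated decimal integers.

Bit 0: prefix='1' (no match yet)
Bit 1: prefix='10' (no match yet)
Bit 2: prefix='100' -> emit 'h', reset
Bit 3: prefix='1' (no match yet)
Bit 4: prefix='10' (no match yet)
Bit 5: prefix='100' -> emit 'h', reset
Bit 6: prefix='1' (no match yet)
Bit 7: prefix='11' -> emit 'c', reset
Bit 8: prefix='1' (no match yet)
Bit 9: prefix='10' (no match yet)
Bit 10: prefix='100' -> emit 'h', reset
Bit 11: prefix='1' (no match yet)
Bit 12: prefix='10' (no match yet)
Bit 13: prefix='100' -> emit 'h', reset
Bit 14: prefix='1' (no match yet)
Bit 15: prefix='10' (no match yet)
Bit 16: prefix='101' (no match yet)
Bit 17: prefix='1011' -> emit 'm', reset
Bit 18: prefix='1' (no match yet)
Bit 19: prefix='10' (no match yet)
Bit 20: prefix='101' (no match yet)
Bit 21: prefix='1011' -> emit 'm', reset
Bit 22: prefix='0' -> emit 'l', reset
Bit 23: prefix='1' (no match yet)
Bit 24: prefix='11' -> emit 'c', reset

Answer: 0 3 6 8 11 14 18 22 23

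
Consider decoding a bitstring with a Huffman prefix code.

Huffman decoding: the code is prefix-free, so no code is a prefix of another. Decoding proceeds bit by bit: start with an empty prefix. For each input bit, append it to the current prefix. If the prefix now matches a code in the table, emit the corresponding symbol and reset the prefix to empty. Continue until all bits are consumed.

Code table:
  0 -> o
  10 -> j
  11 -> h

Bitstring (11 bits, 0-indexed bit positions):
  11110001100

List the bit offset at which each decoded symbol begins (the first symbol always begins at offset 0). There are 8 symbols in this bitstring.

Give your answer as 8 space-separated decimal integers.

Bit 0: prefix='1' (no match yet)
Bit 1: prefix='11' -> emit 'h', reset
Bit 2: prefix='1' (no match yet)
Bit 3: prefix='11' -> emit 'h', reset
Bit 4: prefix='0' -> emit 'o', reset
Bit 5: prefix='0' -> emit 'o', reset
Bit 6: prefix='0' -> emit 'o', reset
Bit 7: prefix='1' (no match yet)
Bit 8: prefix='11' -> emit 'h', reset
Bit 9: prefix='0' -> emit 'o', reset
Bit 10: prefix='0' -> emit 'o', reset

Answer: 0 2 4 5 6 7 9 10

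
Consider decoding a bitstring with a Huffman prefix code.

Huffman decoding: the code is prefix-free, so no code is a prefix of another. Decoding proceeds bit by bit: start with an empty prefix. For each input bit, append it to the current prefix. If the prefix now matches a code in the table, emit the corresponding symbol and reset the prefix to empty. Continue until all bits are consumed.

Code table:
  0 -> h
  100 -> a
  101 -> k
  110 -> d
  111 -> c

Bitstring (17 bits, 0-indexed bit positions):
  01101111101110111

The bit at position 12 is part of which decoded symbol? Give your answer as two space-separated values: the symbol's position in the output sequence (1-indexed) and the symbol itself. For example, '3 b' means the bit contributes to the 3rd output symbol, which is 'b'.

Bit 0: prefix='0' -> emit 'h', reset
Bit 1: prefix='1' (no match yet)
Bit 2: prefix='11' (no match yet)
Bit 3: prefix='110' -> emit 'd', reset
Bit 4: prefix='1' (no match yet)
Bit 5: prefix='11' (no match yet)
Bit 6: prefix='111' -> emit 'c', reset
Bit 7: prefix='1' (no match yet)
Bit 8: prefix='11' (no match yet)
Bit 9: prefix='110' -> emit 'd', reset
Bit 10: prefix='1' (no match yet)
Bit 11: prefix='11' (no match yet)
Bit 12: prefix='111' -> emit 'c', reset
Bit 13: prefix='0' -> emit 'h', reset
Bit 14: prefix='1' (no match yet)
Bit 15: prefix='11' (no match yet)
Bit 16: prefix='111' -> emit 'c', reset

Answer: 5 c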